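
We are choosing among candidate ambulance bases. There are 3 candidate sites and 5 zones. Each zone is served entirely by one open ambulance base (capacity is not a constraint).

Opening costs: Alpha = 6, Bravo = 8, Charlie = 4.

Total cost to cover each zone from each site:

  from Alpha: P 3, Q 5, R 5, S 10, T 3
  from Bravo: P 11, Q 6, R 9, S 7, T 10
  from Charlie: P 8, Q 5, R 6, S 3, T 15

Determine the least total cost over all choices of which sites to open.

For any fixed open set, each zone goes to its cheapest open site; total = fixed + service.
{Alpha, Charlie}: P→Alpha 3, Q→Alpha 5, R→Alpha 5, S→Charlie 3, T→Alpha 3. Service 19; fixed 10; total 29.
{Alpha}: service 26 + fixed 6 = 32
{Alpha, Bravo}: service 23 + fixed 14 = 37
{Alpha, Bravo, Charlie}: P→Alpha 3, Q→Alpha 5, R→Alpha 5, S→Charlie 3, T→Alpha 3. Service 19; fixed 18; total 37.
No other subset beats 29.

Minimum total cost: 29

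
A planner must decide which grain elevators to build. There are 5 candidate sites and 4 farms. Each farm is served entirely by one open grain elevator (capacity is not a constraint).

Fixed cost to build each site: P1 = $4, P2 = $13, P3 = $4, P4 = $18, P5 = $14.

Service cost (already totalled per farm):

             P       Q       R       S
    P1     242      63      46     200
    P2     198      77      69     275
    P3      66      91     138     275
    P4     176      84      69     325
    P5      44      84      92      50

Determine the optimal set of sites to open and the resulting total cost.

For any fixed open set, each farm goes to its cheapest open site; total = fixed + service.
{P1, P5}: P→P5 44, Q→P1 63, R→P1 46, S→P5 50. Service 203; fixed 18; total 221.
{P1, P3, P5}: service 203 + fixed 22 = 225
{P1, P2, P5}: service 203 + fixed 31 = 234
{P1, P2, P3, P4, P5}: service 203 + fixed 53 = 256
No other subset beats 221.

Open P1 and P5; minimum total cost 221.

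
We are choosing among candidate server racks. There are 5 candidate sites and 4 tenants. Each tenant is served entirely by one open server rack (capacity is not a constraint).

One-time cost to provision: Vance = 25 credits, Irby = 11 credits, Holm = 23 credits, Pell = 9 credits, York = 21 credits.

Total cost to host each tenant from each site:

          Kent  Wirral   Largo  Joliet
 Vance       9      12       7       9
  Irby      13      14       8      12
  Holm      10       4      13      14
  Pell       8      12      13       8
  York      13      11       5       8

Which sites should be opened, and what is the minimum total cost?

For any fixed open set, each tenant goes to its cheapest open site; total = fixed + service.
{Pell}: Kent→Pell 8, Wirral→Pell 12, Largo→Pell 13, Joliet→Pell 8. Service 41; fixed 9; total 50.
{Irby, Pell}: service 36 + fixed 20 = 56
{Irby}: service 47 + fixed 11 = 58
{Vance, Irby, Holm, Pell, York}: Kent→Pell 8, Wirral→Holm 4, Largo→York 5, Joliet→Pell 8. Service 25; fixed 89; total 114.
No other subset beats 50.

Open Pell only; minimum total cost 50.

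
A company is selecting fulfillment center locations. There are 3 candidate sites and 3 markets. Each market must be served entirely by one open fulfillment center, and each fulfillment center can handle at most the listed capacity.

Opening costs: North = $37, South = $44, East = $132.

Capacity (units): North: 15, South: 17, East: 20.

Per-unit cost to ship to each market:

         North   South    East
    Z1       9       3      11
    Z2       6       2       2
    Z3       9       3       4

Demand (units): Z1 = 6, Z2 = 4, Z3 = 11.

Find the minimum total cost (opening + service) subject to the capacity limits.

Minimum total cost: 156

Open {North, South}: Z1→South 3·6=18, Z2→North 6·4=24, Z3→South 3·11=33.
Loads: North carries 4/15, South carries 17/17. Service 75; fixed 81; total 156.
Next best feasible plan costs 176.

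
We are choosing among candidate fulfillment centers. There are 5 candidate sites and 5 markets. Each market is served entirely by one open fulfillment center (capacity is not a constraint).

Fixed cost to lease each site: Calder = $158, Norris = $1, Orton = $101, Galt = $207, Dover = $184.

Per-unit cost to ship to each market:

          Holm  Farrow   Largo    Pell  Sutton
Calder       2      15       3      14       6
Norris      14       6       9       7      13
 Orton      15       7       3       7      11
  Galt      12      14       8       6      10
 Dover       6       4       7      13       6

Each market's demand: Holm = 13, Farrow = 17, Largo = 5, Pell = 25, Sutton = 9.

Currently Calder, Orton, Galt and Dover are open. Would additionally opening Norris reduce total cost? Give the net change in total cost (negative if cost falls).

Current service cost with {Calder, Orton, Galt, Dover}: 313.
Adding Norris: each market re-picks its cheapest; new service cost 313, saving 0.
Extra fixed cost: 1. Net change = 1 − 0 = 1.
(Totals: 963 → 964.)

No — net change +1 (cost rises by 1).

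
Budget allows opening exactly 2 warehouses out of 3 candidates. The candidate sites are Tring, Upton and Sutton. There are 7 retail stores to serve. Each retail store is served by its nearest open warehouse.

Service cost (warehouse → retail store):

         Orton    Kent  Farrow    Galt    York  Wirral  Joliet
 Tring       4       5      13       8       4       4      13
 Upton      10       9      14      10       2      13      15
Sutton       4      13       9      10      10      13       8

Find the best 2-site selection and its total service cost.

Choose Tring and Sutton; total service cost 42.

With exactly 2 open, each retail store uses its cheapest among the chosen.
{Tring, Sutton}: Orton→Tring 4, Kent→Tring 5, Farrow→Sutton 9, Galt→Tring 8, York→Tring 4, Wirral→Tring 4, Joliet→Sutton 8. Service cost 42.
{Tring, Upton}: service cost 49
{Upton, Sutton}: service cost 55
Among all 3 size-2 choices, {Tring, Sutton} is lowest.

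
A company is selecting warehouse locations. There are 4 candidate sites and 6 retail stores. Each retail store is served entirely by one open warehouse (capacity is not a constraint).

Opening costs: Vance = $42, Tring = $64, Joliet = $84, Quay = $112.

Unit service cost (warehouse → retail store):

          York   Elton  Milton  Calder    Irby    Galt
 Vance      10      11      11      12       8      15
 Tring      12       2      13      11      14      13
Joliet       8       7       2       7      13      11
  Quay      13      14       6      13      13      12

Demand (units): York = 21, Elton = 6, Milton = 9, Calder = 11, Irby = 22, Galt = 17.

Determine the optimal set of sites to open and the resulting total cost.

Open Vance and Joliet; minimum total cost 794.

For any fixed open set, each retail store goes to its cheapest open site; total = fixed + service.
{Vance, Joliet}: York→Joliet 8·21=168, Elton→Joliet 7·6=42, Milton→Joliet 2·9=18, Calder→Joliet 7·11=77, Irby→Vance 8·22=176, Galt→Joliet 11·17=187. Service 668; fixed 126; total 794.
{Vance, Tring, Joliet}: service 638 + fixed 190 = 828
{Joliet}: York→Joliet 8·21=168, Elton→Joliet 7·6=42, Milton→Joliet 2·9=18, Calder→Joliet 7·11=77, Irby→Joliet 13·22=286, Galt→Joliet 11·17=187. Service 778; fixed 84; total 862.
{Vance, Tring, Joliet, Quay}: service 638 + fixed 302 = 940
No other subset beats 794.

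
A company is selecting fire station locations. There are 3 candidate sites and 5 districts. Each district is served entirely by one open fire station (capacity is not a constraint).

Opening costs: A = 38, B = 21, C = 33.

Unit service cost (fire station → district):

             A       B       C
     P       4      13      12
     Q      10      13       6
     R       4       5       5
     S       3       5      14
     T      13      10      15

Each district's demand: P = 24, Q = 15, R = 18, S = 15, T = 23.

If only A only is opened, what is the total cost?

Each district is assigned to its cheapest site among the open ones.
{A}: P→A 4·24=96, Q→A 10·15=150, R→A 4·18=72, S→A 3·15=45, T→A 13·23=299. Service 662; fixed 38; total 700.

Total cost: 700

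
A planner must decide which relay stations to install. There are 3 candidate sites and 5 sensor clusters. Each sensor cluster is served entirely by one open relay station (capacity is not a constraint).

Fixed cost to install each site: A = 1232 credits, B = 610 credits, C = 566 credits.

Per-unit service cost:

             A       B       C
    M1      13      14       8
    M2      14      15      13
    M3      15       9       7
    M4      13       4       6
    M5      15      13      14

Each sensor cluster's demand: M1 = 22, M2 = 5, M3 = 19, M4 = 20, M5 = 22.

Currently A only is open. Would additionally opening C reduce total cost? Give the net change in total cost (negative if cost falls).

No — net change +137 (cost rises by 137).

Current service cost with {A}: 1231.
Adding C: each sensor cluster re-picks its cheapest; new service cost 802, saving 429.
Extra fixed cost: 566. Net change = 566 − 429 = 137.
(Totals: 2463 → 2600.)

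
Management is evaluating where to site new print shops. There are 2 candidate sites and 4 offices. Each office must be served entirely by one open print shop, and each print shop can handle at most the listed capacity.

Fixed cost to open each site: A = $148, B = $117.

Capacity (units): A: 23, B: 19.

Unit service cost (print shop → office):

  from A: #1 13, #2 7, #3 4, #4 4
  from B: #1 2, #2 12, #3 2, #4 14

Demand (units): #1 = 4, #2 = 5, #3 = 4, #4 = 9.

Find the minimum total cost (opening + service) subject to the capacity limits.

Minimum total cost: 287

Open {A}: #1→A 13·4=52, #2→A 7·5=35, #3→A 4·4=16, #4→A 4·9=36.
Loads: A carries 22/23. Service 139; fixed 148; total 287.
Next best feasible plan costs 352.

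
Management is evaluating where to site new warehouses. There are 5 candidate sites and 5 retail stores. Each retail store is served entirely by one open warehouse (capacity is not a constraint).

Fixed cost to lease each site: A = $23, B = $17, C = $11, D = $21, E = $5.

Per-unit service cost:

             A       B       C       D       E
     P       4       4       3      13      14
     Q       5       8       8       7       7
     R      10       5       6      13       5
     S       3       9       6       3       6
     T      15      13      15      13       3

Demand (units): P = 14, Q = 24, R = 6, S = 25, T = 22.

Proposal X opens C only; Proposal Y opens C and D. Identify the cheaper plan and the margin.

Proposal X: {C}: P→C 3·14=42, Q→C 8·24=192, R→C 6·6=36, S→C 6·25=150, T→C 15·22=330. Service 750; fixed 11; total 761.
Proposal Y: {C, D}: P→C 3·14=42, Q→D 7·24=168, R→C 6·6=36, S→D 3·25=75, T→D 13·22=286. Service 607; fixed 32; total 639.
Difference: |761 − 639| = 122.

Proposal Y is cheaper by 122.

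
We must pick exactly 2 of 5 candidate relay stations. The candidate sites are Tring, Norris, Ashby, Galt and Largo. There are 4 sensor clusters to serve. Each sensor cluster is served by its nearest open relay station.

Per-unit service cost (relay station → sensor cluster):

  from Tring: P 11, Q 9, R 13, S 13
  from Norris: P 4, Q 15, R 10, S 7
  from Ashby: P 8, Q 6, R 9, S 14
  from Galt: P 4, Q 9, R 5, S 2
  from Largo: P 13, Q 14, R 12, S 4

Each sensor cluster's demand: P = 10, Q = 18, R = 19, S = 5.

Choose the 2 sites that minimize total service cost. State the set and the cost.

With exactly 2 open, each sensor cluster uses its cheapest among the chosen.
{Ashby, Galt}: P→Galt 4·10=40, Q→Ashby 6·18=108, R→Galt 5·19=95, S→Galt 2·5=10. Service cost 253.
{Tring, Galt}: service cost 307
{Norris, Galt}: service cost 307
Among all 10 size-2 choices, {Ashby, Galt} is lowest.

Choose Ashby and Galt; total service cost 253.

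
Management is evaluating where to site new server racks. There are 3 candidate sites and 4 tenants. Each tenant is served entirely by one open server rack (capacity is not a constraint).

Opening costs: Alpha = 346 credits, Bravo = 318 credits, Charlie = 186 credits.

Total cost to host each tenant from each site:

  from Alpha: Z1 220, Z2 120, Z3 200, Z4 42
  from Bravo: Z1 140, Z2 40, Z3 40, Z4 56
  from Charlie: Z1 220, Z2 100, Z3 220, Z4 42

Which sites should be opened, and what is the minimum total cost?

Open Bravo only; minimum total cost 594.

For any fixed open set, each tenant goes to its cheapest open site; total = fixed + service.
{Bravo}: Z1→Bravo 140, Z2→Bravo 40, Z3→Bravo 40, Z4→Bravo 56. Service 276; fixed 318; total 594.
{Bravo, Charlie}: service 262 + fixed 504 = 766
{Charlie}: Z1→Charlie 220, Z2→Charlie 100, Z3→Charlie 220, Z4→Charlie 42. Service 582; fixed 186; total 768.
{Alpha, Bravo, Charlie}: Z1→Bravo 140, Z2→Bravo 40, Z3→Bravo 40, Z4→Alpha 42. Service 262; fixed 850; total 1112.
No other subset beats 594.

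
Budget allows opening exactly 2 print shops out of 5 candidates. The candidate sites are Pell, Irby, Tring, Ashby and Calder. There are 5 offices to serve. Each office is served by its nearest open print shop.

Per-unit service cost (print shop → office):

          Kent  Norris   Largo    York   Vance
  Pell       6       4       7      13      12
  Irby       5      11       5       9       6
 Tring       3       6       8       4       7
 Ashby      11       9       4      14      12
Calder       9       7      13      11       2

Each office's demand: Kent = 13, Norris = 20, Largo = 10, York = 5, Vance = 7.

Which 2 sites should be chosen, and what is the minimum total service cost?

With exactly 2 open, each office uses its cheapest among the chosen.
{Pell, Tring}: Kent→Tring 3·13=39, Norris→Pell 4·20=80, Largo→Pell 7·10=70, York→Tring 4·5=20, Vance→Tring 7·7=49. Service cost 258.
{Tring, Ashby}: service cost 268
{Irby, Tring}: service cost 271
Among all 10 size-2 choices, {Pell, Tring} is lowest.

Choose Pell and Tring; total service cost 258.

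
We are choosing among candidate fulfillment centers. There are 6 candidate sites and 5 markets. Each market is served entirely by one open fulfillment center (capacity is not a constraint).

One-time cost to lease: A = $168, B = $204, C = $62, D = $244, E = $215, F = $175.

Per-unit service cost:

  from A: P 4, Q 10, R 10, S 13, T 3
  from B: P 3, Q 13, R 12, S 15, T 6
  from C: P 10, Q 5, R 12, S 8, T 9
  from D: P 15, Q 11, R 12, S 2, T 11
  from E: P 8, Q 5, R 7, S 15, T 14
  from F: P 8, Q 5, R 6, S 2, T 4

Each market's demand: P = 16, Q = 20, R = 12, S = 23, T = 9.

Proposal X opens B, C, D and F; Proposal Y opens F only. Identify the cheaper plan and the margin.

Proposal Y is cheaper by 430.

Proposal X: {B, C, D, F}: P→B 3·16=48, Q→C 5·20=100, R→F 6·12=72, S→D 2·23=46, T→F 4·9=36. Service 302; fixed 685; total 987.
Proposal Y: {F}: P→F 8·16=128, Q→F 5·20=100, R→F 6·12=72, S→F 2·23=46, T→F 4·9=36. Service 382; fixed 175; total 557.
Difference: |987 − 557| = 430.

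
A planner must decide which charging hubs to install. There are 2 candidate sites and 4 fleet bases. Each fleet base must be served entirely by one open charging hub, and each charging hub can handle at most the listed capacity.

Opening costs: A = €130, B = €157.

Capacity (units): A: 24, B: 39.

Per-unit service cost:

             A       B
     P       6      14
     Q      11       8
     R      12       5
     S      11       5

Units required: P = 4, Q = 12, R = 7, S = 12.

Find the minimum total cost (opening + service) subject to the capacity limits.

Open {B}: P→B 14·4=56, Q→B 8·12=96, R→B 5·7=35, S→B 5·12=60.
Loads: B carries 35/39. Service 247; fixed 157; total 404.
Next best feasible plan costs 502.

Minimum total cost: 404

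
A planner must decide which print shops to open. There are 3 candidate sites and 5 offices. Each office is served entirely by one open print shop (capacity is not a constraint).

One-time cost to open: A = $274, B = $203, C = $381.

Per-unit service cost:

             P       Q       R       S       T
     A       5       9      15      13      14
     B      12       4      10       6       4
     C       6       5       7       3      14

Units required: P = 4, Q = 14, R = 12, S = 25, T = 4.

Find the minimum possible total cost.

For any fixed open set, each office goes to its cheapest open site; total = fixed + service.
{B}: P→B 12·4=48, Q→B 4·14=56, R→B 10·12=120, S→B 6·25=150, T→B 4·4=16. Service 390; fixed 203; total 593.
{C}: service 309 + fixed 381 = 690
{A, B}: P→A 5·4=20, Q→B 4·14=56, R→B 10·12=120, S→B 6·25=150, T→B 4·4=16. Service 362; fixed 477; total 839.
{A, B, C}: service 251 + fixed 858 = 1109
(All 7 nonempty subsets were checked; B only is lowest.)

Minimum total cost: 593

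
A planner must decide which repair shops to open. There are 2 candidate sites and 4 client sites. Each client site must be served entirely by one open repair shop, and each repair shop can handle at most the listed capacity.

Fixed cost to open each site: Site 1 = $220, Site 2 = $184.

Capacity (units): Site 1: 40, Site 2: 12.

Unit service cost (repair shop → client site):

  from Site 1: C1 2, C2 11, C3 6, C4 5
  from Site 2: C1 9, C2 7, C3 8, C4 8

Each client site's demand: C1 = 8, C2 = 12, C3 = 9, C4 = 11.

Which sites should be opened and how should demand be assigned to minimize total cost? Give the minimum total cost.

Open {Site 1}: C1→Site 1 2·8=16, C2→Site 1 11·12=132, C3→Site 1 6·9=54, C4→Site 1 5·11=55.
Loads: Site 1 carries 40/40. Service 257; fixed 220; total 477.
Next best feasible plan costs 613.

Minimum total cost: 477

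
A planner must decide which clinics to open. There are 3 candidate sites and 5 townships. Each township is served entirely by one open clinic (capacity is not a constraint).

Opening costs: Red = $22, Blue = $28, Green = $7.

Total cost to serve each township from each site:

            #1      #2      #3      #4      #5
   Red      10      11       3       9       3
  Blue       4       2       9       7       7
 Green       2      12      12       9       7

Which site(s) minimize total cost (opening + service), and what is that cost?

Open Green only; minimum total cost 49.

For any fixed open set, each township goes to its cheapest open site; total = fixed + service.
{Green}: #1→Green 2, #2→Green 12, #3→Green 12, #4→Green 9, #5→Green 7. Service 42; fixed 7; total 49.
{Red, Green}: service 28 + fixed 29 = 57
{Blue}: service 29 + fixed 28 = 57
{Red, Blue, Green}: service 17 + fixed 57 = 74
No other subset beats 49.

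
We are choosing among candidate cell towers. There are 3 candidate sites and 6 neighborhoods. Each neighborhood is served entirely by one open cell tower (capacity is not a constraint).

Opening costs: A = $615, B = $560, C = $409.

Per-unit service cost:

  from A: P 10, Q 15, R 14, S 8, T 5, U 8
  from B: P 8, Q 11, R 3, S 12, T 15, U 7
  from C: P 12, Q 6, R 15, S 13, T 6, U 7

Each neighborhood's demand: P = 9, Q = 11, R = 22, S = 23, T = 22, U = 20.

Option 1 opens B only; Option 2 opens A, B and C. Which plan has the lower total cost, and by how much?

Option 1: {B}: P→B 8·9=72, Q→B 11·11=121, R→B 3·22=66, S→B 12·23=276, T→B 15·22=330, U→B 7·20=140. Service 1005; fixed 560; total 1565.
Option 2: {A, B, C}: P→B 8·9=72, Q→C 6·11=66, R→B 3·22=66, S→A 8·23=184, T→A 5·22=110, U→B 7·20=140. Service 638; fixed 1584; total 2222.
Difference: |1565 − 2222| = 657.

Option 1 is cheaper by 657.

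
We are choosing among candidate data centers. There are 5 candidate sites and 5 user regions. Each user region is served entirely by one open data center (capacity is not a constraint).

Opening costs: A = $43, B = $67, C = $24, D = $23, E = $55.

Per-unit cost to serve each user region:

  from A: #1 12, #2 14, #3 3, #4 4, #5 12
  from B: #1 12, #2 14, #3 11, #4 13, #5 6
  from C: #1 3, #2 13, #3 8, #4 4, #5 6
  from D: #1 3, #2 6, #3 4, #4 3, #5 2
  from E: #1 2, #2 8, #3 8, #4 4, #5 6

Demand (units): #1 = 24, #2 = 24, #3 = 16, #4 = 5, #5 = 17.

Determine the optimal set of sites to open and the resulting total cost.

For any fixed open set, each user region goes to its cheapest open site; total = fixed + service.
{D}: #1→D 3·24=72, #2→D 6·24=144, #3→D 4·16=64, #4→D 3·5=15, #5→D 2·17=34. Service 329; fixed 23; total 352.
{C, D}: #1→C 3·24=72, #2→D 6·24=144, #3→D 4·16=64, #4→D 3·5=15, #5→D 2·17=34. Service 329; fixed 47; total 376.
{A, D}: service 313 + fixed 66 = 379
{A, B, C, D, E}: service 289 + fixed 212 = 501
No other subset beats 352.

Open D only; minimum total cost 352.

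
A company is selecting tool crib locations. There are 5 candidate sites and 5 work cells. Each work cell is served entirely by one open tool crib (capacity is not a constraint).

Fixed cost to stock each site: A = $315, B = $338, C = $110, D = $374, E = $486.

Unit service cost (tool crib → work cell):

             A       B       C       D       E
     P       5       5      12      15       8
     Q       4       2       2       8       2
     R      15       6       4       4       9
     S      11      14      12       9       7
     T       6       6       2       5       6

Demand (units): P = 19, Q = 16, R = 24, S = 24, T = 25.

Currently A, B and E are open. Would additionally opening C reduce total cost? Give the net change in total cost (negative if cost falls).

Yes — net change −38 (cost falls by 38).

Current service cost with {A, B, E}: 589.
Adding C: each work cell re-picks its cheapest; new service cost 441, saving 148.
Extra fixed cost: 110. Net change = 110 − 148 = -38.
(Totals: 1728 → 1690.)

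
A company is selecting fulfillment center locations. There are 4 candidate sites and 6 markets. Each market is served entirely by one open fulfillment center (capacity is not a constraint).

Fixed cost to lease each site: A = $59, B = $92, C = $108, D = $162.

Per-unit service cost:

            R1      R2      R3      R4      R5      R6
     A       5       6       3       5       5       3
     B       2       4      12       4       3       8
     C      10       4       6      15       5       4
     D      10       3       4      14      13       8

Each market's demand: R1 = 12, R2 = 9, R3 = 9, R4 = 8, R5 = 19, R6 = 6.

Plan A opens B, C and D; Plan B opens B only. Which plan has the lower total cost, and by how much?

Plan B is cheaper by 165.

Plan A: {B, C, D}: R1→B 2·12=24, R2→D 3·9=27, R3→D 4·9=36, R4→B 4·8=32, R5→B 3·19=57, R6→C 4·6=24. Service 200; fixed 362; total 562.
Plan B: {B}: R1→B 2·12=24, R2→B 4·9=36, R3→B 12·9=108, R4→B 4·8=32, R5→B 3·19=57, R6→B 8·6=48. Service 305; fixed 92; total 397.
Difference: |562 − 397| = 165.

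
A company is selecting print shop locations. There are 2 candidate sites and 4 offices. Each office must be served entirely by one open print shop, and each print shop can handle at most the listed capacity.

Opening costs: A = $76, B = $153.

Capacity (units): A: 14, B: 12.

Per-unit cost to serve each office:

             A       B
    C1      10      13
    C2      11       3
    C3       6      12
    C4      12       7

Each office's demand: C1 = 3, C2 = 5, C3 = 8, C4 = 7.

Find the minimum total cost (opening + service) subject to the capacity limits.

Minimum total cost: 371

Open {A, B}: C1→A 10·3=30, C2→B 3·5=15, C3→A 6·8=48, C4→B 7·7=49.
Loads: A carries 11/14, B carries 12/12. Service 142; fixed 229; total 371.
Next best feasible plan costs 420.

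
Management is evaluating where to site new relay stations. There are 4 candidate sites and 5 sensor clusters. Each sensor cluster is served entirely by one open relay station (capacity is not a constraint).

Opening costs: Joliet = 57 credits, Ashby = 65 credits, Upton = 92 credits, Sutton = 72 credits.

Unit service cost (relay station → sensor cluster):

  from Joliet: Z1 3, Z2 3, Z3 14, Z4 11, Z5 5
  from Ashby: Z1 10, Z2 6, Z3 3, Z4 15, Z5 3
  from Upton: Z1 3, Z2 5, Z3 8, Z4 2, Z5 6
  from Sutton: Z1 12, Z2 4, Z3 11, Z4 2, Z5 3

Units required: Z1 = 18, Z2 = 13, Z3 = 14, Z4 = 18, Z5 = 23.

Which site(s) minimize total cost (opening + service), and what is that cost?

For any fixed open set, each sensor cluster goes to its cheapest open site; total = fixed + service.
{Ashby, Upton}: Z1→Upton 3·18=54, Z2→Upton 5·13=65, Z3→Ashby 3·14=42, Z4→Upton 2·18=36, Z5→Ashby 3·23=69. Service 266; fixed 157; total 423.
{Joliet, Ashby, Sutton}: service 240 + fixed 194 = 434
{Joliet, Ashby, Upton}: Z1→Joliet 3·18=54, Z2→Joliet 3·13=39, Z3→Ashby 3·14=42, Z4→Upton 2·18=36, Z5→Ashby 3·23=69. Service 240; fixed 214; total 454.
{Joliet, Ashby, Upton, Sutton}: service 240 + fixed 286 = 526
No other subset beats 423.

Open Ashby and Upton; minimum total cost 423.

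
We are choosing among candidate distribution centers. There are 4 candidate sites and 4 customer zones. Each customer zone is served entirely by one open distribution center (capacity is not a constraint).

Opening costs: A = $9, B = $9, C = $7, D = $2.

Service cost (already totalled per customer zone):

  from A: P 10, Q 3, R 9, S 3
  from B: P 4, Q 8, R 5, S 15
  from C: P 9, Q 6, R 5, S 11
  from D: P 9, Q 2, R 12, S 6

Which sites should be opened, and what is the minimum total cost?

For any fixed open set, each customer zone goes to its cheapest open site; total = fixed + service.
{B, D}: P→B 4, Q→D 2, R→B 5, S→D 6. Service 17; fixed 11; total 28.
{C, D}: service 22 + fixed 9 = 31
{D}: P→D 9, Q→D 2, R→D 12, S→D 6. Service 29; fixed 2; total 31.
{A, B, C, D}: service 14 + fixed 27 = 41
No other subset beats 28.

Open B and D; minimum total cost 28.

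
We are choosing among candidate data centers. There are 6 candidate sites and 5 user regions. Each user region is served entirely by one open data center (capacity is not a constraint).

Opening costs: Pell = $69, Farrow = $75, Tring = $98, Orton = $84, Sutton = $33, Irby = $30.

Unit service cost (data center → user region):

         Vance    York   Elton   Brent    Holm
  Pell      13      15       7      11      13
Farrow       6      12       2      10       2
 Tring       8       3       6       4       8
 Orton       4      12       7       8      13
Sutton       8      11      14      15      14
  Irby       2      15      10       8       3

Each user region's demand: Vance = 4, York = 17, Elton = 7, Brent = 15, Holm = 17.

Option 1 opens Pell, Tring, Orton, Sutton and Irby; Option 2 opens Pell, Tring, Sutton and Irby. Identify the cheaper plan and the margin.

Option 2 is cheaper by 84.

Option 1: {Pell, Tring, Orton, Sutton, Irby}: Vance→Irby 2·4=8, York→Tring 3·17=51, Elton→Tring 6·7=42, Brent→Tring 4·15=60, Holm→Irby 3·17=51. Service 212; fixed 314; total 526.
Option 2: {Pell, Tring, Sutton, Irby}: Vance→Irby 2·4=8, York→Tring 3·17=51, Elton→Tring 6·7=42, Brent→Tring 4·15=60, Holm→Irby 3·17=51. Service 212; fixed 230; total 442.
Difference: |526 − 442| = 84.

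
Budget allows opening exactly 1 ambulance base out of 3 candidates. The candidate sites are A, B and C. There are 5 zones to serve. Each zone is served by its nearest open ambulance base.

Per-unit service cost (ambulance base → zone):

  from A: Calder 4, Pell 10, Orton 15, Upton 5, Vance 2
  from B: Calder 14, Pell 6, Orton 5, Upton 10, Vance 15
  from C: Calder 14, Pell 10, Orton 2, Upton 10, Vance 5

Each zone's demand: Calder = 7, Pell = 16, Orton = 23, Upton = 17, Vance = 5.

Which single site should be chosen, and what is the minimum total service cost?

Choose C only; total service cost 499.

With exactly 1 open, each zone uses its cheapest among the chosen.
{C}: Calder→C 14·7=98, Pell→C 10·16=160, Orton→C 2·23=46, Upton→C 10·17=170, Vance→C 5·5=25. Service cost 499.
{B}: service cost 554
{A}: service cost 628
Among all 3 size-1 choices, {C} is lowest.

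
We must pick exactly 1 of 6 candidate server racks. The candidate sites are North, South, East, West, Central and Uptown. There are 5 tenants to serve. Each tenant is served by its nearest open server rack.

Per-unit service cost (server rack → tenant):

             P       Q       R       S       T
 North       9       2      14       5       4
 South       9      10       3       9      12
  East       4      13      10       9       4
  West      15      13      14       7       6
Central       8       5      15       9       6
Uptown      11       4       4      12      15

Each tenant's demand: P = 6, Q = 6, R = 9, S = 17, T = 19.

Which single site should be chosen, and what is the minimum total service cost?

With exactly 1 open, each tenant uses its cheapest among the chosen.
{North}: P→North 9·6=54, Q→North 2·6=12, R→North 14·9=126, S→North 5·17=85, T→North 4·19=76. Service cost 353.
{East}: service cost 421
{Central}: service cost 480
Among all 6 size-1 choices, {North} is lowest.

Choose North only; total service cost 353.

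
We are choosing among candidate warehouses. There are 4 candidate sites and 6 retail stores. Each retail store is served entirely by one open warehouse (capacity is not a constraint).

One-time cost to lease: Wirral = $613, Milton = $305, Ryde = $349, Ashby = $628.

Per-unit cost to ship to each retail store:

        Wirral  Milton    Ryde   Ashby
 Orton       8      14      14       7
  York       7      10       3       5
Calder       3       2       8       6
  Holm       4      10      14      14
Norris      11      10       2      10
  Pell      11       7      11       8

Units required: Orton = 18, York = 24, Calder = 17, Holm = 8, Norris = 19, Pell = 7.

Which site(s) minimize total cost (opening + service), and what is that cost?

Open Ryde only; minimum total cost 1036.

For any fixed open set, each retail store goes to its cheapest open site; total = fixed + service.
{Ryde}: Orton→Ryde 14·18=252, York→Ryde 3·24=72, Calder→Ryde 8·17=136, Holm→Ryde 14·8=112, Norris→Ryde 2·19=38, Pell→Ryde 11·7=77. Service 687; fixed 349; total 1036.
{Milton}: service 845 + fixed 305 = 1150
{Milton, Ryde}: service 525 + fixed 654 = 1179
{Wirral, Milton, Ryde, Ashby}: service 351 + fixed 1895 = 2246
No other subset beats 1036.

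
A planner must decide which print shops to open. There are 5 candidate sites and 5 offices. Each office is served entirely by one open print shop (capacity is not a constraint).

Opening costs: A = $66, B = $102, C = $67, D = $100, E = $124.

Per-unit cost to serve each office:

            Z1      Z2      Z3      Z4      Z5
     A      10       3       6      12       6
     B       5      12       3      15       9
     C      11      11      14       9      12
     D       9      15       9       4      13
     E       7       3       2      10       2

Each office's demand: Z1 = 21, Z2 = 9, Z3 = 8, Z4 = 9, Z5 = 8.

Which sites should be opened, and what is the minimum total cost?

For any fixed open set, each office goes to its cheapest open site; total = fixed + service.
{E}: Z1→E 7·21=147, Z2→E 3·9=27, Z3→E 2·8=16, Z4→E 10·9=90, Z5→E 2·8=16. Service 296; fixed 124; total 420.
{D, E}: Z1→E 7·21=147, Z2→E 3·9=27, Z3→E 2·8=16, Z4→D 4·9=36, Z5→E 2·8=16. Service 242; fixed 224; total 466.
{C, E}: service 287 + fixed 191 = 478
{A, B, C, D, E}: Z1→B 5·21=105, Z2→A 3·9=27, Z3→E 2·8=16, Z4→D 4·9=36, Z5→E 2·8=16. Service 200; fixed 459; total 659.
No other subset beats 420.

Open E only; minimum total cost 420.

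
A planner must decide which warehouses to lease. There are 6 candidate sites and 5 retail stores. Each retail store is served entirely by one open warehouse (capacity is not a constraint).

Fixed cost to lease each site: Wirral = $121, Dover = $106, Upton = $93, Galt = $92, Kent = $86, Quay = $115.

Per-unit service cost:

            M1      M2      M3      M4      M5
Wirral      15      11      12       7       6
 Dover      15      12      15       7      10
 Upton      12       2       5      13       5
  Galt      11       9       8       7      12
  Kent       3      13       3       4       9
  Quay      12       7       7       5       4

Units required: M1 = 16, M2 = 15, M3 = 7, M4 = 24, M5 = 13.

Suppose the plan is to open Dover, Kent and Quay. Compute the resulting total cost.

Each retail store is assigned to its cheapest site among the open ones.
{Dover, Kent, Quay}: M1→Kent 3·16=48, M2→Quay 7·15=105, M3→Kent 3·7=21, M4→Kent 4·24=96, M5→Quay 4·13=52. Service 322; fixed 307; total 629.

Total cost: 629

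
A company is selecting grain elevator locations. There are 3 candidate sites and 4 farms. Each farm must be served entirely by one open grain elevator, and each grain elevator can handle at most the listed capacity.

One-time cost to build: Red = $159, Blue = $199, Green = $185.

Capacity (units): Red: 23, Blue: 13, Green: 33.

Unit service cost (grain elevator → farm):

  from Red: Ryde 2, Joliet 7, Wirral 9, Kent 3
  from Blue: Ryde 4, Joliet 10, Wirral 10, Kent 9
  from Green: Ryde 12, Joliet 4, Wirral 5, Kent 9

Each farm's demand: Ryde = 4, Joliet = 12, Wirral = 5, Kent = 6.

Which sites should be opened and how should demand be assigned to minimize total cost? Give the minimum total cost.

Open {Green}: Ryde→Green 12·4=48, Joliet→Green 4·12=48, Wirral→Green 5·5=25, Kent→Green 9·6=54.
Loads: Green carries 27/33. Service 175; fixed 185; total 360.
Next best feasible plan costs 443.

Minimum total cost: 360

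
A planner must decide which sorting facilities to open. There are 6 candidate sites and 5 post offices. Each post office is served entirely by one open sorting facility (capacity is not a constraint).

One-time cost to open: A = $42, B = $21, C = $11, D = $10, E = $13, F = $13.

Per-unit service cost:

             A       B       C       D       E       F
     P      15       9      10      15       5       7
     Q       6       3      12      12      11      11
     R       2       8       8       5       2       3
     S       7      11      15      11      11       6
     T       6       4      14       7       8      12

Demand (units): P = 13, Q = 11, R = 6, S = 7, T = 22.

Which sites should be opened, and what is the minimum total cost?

Open B, E and F; minimum total cost 287.

For any fixed open set, each post office goes to its cheapest open site; total = fixed + service.
{B, E, F}: P→E 5·13=65, Q→B 3·11=33, R→E 2·6=12, S→F 6·7=42, T→B 4·22=88. Service 240; fixed 47; total 287.
{B, D, E, F}: P→E 5·13=65, Q→B 3·11=33, R→E 2·6=12, S→F 6·7=42, T→B 4·22=88. Service 240; fixed 57; total 297.
{B, C, E, F}: P→E 5·13=65, Q→B 3·11=33, R→E 2·6=12, S→F 6·7=42, T→B 4·22=88. Service 240; fixed 58; total 298.
{A, B, C, D, E, F}: service 240 + fixed 110 = 350
No other subset beats 287.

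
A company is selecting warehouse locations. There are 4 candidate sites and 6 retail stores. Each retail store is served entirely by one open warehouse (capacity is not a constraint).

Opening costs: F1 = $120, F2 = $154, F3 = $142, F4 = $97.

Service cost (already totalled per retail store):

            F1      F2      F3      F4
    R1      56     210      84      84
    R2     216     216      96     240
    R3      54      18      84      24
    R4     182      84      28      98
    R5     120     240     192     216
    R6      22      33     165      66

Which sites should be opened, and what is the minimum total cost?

For any fixed open set, each retail store goes to its cheapest open site; total = fixed + service.
{F1, F3}: R1→F1 56, R2→F3 96, R3→F1 54, R4→F3 28, R5→F1 120, R6→F1 22. Service 376; fixed 262; total 638.
{F1, F3, F4}: service 346 + fixed 359 = 705
{F3, F4}: R1→F3 84, R2→F3 96, R3→F4 24, R4→F3 28, R5→F3 192, R6→F4 66. Service 490; fixed 239; total 729.
{F1, F2, F3, F4}: R1→F1 56, R2→F3 96, R3→F2 18, R4→F3 28, R5→F1 120, R6→F1 22. Service 340; fixed 513; total 853.
(All 15 nonempty subsets were checked; F1 and F3 is lowest.)

Open F1 and F3; minimum total cost 638.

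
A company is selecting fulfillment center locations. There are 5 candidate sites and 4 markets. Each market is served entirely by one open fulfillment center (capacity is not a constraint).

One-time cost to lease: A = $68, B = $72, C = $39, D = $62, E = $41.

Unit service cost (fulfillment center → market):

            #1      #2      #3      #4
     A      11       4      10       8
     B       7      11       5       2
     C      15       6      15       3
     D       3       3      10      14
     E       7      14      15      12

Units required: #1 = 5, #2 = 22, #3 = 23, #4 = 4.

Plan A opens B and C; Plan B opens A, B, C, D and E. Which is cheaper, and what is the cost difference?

Plan A is cheaper by 85.

Plan A: {B, C}: #1→B 7·5=35, #2→C 6·22=132, #3→B 5·23=115, #4→B 2·4=8. Service 290; fixed 111; total 401.
Plan B: {A, B, C, D, E}: #1→D 3·5=15, #2→D 3·22=66, #3→B 5·23=115, #4→B 2·4=8. Service 204; fixed 282; total 486.
Difference: |401 − 486| = 85.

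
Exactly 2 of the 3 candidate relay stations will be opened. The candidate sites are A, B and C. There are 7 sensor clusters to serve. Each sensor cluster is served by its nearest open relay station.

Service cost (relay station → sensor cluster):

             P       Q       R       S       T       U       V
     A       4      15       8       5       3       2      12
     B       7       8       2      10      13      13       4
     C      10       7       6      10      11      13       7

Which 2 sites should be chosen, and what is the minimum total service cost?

With exactly 2 open, each sensor cluster uses its cheapest among the chosen.
{A, B}: P→A 4, Q→B 8, R→B 2, S→A 5, T→A 3, U→A 2, V→B 4. Service cost 28.
{A, C}: service cost 34
{B, C}: service cost 54
Among all 3 size-2 choices, {A, B} is lowest.

Choose A and B; total service cost 28.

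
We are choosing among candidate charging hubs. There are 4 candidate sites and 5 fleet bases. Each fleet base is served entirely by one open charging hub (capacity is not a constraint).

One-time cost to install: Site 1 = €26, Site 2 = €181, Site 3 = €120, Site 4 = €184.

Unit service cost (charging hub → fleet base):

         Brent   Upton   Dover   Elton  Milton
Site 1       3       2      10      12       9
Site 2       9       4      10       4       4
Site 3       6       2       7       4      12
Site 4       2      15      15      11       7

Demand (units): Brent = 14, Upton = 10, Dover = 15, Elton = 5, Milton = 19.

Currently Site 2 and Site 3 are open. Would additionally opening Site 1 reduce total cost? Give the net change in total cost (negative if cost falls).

Current service cost with {Site 2, Site 3}: 305.
Adding Site 1: each fleet base re-picks its cheapest; new service cost 263, saving 42.
Extra fixed cost: 26. Net change = 26 − 42 = -16.
(Totals: 606 → 590.)

Yes — net change −16 (cost falls by 16).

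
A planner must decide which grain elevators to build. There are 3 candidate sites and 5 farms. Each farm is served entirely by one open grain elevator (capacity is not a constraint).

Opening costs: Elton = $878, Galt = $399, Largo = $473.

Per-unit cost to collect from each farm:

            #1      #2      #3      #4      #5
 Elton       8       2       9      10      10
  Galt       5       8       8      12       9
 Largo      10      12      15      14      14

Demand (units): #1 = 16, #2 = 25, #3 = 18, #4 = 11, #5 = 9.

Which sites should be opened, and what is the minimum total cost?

Open Galt only; minimum total cost 1036.

For any fixed open set, each farm goes to its cheapest open site; total = fixed + service.
{Galt}: #1→Galt 5·16=80, #2→Galt 8·25=200, #3→Galt 8·18=144, #4→Galt 12·11=132, #5→Galt 9·9=81. Service 637; fixed 399; total 1036.
{Elton}: service 540 + fixed 878 = 1418
{Largo}: service 1010 + fixed 473 = 1483
{Elton, Galt, Largo}: service 465 + fixed 1750 = 2215
(All 7 nonempty subsets were checked; Galt only is lowest.)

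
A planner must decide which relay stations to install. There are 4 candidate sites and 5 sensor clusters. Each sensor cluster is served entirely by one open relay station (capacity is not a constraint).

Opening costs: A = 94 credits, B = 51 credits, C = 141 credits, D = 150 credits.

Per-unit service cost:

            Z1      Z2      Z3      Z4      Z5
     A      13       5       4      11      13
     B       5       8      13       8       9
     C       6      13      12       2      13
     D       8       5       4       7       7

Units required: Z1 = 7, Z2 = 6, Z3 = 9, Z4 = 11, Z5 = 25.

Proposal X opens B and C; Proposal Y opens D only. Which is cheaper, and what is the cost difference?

Proposal X: {B, C}: Z1→B 5·7=35, Z2→B 8·6=48, Z3→C 12·9=108, Z4→C 2·11=22, Z5→B 9·25=225. Service 438; fixed 192; total 630.
Proposal Y: {D}: Z1→D 8·7=56, Z2→D 5·6=30, Z3→D 4·9=36, Z4→D 7·11=77, Z5→D 7·25=175. Service 374; fixed 150; total 524.
Difference: |630 − 524| = 106.

Proposal Y is cheaper by 106.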